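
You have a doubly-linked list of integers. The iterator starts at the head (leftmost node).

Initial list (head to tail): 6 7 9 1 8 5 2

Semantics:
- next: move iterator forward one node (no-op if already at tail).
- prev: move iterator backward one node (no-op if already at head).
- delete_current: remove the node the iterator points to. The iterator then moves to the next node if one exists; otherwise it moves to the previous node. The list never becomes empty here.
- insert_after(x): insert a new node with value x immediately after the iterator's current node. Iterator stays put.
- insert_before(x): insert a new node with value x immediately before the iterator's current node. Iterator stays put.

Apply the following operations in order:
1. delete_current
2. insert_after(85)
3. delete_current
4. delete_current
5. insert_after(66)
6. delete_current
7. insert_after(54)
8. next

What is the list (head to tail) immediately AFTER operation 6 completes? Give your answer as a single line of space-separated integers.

Answer: 66 1 8 5 2

Derivation:
After 1 (delete_current): list=[7, 9, 1, 8, 5, 2] cursor@7
After 2 (insert_after(85)): list=[7, 85, 9, 1, 8, 5, 2] cursor@7
After 3 (delete_current): list=[85, 9, 1, 8, 5, 2] cursor@85
After 4 (delete_current): list=[9, 1, 8, 5, 2] cursor@9
After 5 (insert_after(66)): list=[9, 66, 1, 8, 5, 2] cursor@9
After 6 (delete_current): list=[66, 1, 8, 5, 2] cursor@66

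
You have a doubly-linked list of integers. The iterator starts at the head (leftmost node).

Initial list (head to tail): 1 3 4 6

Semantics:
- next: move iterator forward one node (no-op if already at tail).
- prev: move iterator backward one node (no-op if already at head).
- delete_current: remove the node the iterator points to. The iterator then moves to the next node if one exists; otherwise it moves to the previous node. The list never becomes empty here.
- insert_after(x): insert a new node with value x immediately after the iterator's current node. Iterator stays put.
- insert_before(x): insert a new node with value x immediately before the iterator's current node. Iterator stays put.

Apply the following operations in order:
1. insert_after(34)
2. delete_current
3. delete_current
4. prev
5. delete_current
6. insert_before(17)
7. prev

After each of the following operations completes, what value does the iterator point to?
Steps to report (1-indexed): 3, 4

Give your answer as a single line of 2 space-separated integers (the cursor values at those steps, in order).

Answer: 3 3

Derivation:
After 1 (insert_after(34)): list=[1, 34, 3, 4, 6] cursor@1
After 2 (delete_current): list=[34, 3, 4, 6] cursor@34
After 3 (delete_current): list=[3, 4, 6] cursor@3
After 4 (prev): list=[3, 4, 6] cursor@3
After 5 (delete_current): list=[4, 6] cursor@4
After 6 (insert_before(17)): list=[17, 4, 6] cursor@4
After 7 (prev): list=[17, 4, 6] cursor@17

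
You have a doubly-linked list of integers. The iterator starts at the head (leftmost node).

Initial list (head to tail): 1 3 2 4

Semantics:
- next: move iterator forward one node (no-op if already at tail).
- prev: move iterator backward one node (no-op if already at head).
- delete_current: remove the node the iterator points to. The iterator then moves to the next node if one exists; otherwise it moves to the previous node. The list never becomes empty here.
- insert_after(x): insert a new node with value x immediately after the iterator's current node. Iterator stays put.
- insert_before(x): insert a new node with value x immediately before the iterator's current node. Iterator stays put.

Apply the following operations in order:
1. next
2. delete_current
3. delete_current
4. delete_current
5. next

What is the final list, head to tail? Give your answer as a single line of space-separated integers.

Answer: 1

Derivation:
After 1 (next): list=[1, 3, 2, 4] cursor@3
After 2 (delete_current): list=[1, 2, 4] cursor@2
After 3 (delete_current): list=[1, 4] cursor@4
After 4 (delete_current): list=[1] cursor@1
After 5 (next): list=[1] cursor@1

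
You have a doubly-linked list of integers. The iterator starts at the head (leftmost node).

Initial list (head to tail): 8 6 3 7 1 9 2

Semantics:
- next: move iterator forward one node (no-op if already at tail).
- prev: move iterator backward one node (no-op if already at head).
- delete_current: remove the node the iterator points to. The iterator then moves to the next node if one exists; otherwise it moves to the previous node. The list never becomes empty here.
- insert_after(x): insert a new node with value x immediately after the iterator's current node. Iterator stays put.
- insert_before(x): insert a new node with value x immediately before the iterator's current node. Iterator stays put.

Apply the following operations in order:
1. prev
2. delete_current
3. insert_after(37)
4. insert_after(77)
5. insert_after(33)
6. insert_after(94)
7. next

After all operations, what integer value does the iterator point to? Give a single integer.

After 1 (prev): list=[8, 6, 3, 7, 1, 9, 2] cursor@8
After 2 (delete_current): list=[6, 3, 7, 1, 9, 2] cursor@6
After 3 (insert_after(37)): list=[6, 37, 3, 7, 1, 9, 2] cursor@6
After 4 (insert_after(77)): list=[6, 77, 37, 3, 7, 1, 9, 2] cursor@6
After 5 (insert_after(33)): list=[6, 33, 77, 37, 3, 7, 1, 9, 2] cursor@6
After 6 (insert_after(94)): list=[6, 94, 33, 77, 37, 3, 7, 1, 9, 2] cursor@6
After 7 (next): list=[6, 94, 33, 77, 37, 3, 7, 1, 9, 2] cursor@94

Answer: 94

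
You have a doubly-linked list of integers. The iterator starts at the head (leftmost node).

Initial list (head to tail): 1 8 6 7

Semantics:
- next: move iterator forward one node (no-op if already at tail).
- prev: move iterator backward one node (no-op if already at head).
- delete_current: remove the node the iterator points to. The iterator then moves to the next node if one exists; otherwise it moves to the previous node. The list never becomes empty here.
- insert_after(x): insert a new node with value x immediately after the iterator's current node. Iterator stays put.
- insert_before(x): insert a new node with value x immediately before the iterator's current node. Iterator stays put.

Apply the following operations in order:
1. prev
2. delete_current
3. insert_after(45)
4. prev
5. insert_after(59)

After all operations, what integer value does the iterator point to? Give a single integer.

After 1 (prev): list=[1, 8, 6, 7] cursor@1
After 2 (delete_current): list=[8, 6, 7] cursor@8
After 3 (insert_after(45)): list=[8, 45, 6, 7] cursor@8
After 4 (prev): list=[8, 45, 6, 7] cursor@8
After 5 (insert_after(59)): list=[8, 59, 45, 6, 7] cursor@8

Answer: 8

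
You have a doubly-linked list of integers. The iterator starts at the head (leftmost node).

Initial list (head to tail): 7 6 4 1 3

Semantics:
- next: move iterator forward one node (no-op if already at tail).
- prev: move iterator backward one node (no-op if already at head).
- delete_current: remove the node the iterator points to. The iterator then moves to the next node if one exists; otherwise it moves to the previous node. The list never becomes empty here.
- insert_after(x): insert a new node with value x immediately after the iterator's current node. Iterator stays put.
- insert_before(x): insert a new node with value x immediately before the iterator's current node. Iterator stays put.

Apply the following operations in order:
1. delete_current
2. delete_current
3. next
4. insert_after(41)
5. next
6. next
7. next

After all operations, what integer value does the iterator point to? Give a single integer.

Answer: 3

Derivation:
After 1 (delete_current): list=[6, 4, 1, 3] cursor@6
After 2 (delete_current): list=[4, 1, 3] cursor@4
After 3 (next): list=[4, 1, 3] cursor@1
After 4 (insert_after(41)): list=[4, 1, 41, 3] cursor@1
After 5 (next): list=[4, 1, 41, 3] cursor@41
After 6 (next): list=[4, 1, 41, 3] cursor@3
After 7 (next): list=[4, 1, 41, 3] cursor@3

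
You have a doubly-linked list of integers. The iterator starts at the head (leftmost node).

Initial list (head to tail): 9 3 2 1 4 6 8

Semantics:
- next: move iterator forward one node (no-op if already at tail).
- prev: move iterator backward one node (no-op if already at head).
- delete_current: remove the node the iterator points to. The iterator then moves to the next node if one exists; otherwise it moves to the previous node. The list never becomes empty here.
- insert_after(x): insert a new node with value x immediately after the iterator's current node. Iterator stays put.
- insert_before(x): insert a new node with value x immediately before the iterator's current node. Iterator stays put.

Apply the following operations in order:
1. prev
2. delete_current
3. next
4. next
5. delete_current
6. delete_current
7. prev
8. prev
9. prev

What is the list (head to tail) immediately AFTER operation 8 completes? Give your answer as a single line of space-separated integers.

After 1 (prev): list=[9, 3, 2, 1, 4, 6, 8] cursor@9
After 2 (delete_current): list=[3, 2, 1, 4, 6, 8] cursor@3
After 3 (next): list=[3, 2, 1, 4, 6, 8] cursor@2
After 4 (next): list=[3, 2, 1, 4, 6, 8] cursor@1
After 5 (delete_current): list=[3, 2, 4, 6, 8] cursor@4
After 6 (delete_current): list=[3, 2, 6, 8] cursor@6
After 7 (prev): list=[3, 2, 6, 8] cursor@2
After 8 (prev): list=[3, 2, 6, 8] cursor@3

Answer: 3 2 6 8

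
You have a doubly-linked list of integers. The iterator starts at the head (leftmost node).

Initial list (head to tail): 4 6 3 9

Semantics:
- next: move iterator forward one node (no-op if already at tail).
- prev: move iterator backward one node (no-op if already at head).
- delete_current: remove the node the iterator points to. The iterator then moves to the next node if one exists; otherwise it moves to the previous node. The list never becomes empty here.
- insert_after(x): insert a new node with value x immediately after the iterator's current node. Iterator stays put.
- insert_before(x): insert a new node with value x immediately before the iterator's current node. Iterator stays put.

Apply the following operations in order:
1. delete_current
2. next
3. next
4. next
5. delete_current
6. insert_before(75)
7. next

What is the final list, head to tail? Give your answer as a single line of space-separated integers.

Answer: 6 75 3

Derivation:
After 1 (delete_current): list=[6, 3, 9] cursor@6
After 2 (next): list=[6, 3, 9] cursor@3
After 3 (next): list=[6, 3, 9] cursor@9
After 4 (next): list=[6, 3, 9] cursor@9
After 5 (delete_current): list=[6, 3] cursor@3
After 6 (insert_before(75)): list=[6, 75, 3] cursor@3
After 7 (next): list=[6, 75, 3] cursor@3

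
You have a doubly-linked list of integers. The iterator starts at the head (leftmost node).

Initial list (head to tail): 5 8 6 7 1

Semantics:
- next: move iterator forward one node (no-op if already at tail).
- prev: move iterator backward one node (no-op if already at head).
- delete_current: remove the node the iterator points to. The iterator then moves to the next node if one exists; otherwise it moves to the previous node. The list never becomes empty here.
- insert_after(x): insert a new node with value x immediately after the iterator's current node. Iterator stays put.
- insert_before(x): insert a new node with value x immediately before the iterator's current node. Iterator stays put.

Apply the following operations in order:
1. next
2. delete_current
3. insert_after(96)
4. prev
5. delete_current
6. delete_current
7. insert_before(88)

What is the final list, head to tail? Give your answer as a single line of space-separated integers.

Answer: 88 96 7 1

Derivation:
After 1 (next): list=[5, 8, 6, 7, 1] cursor@8
After 2 (delete_current): list=[5, 6, 7, 1] cursor@6
After 3 (insert_after(96)): list=[5, 6, 96, 7, 1] cursor@6
After 4 (prev): list=[5, 6, 96, 7, 1] cursor@5
After 5 (delete_current): list=[6, 96, 7, 1] cursor@6
After 6 (delete_current): list=[96, 7, 1] cursor@96
After 7 (insert_before(88)): list=[88, 96, 7, 1] cursor@96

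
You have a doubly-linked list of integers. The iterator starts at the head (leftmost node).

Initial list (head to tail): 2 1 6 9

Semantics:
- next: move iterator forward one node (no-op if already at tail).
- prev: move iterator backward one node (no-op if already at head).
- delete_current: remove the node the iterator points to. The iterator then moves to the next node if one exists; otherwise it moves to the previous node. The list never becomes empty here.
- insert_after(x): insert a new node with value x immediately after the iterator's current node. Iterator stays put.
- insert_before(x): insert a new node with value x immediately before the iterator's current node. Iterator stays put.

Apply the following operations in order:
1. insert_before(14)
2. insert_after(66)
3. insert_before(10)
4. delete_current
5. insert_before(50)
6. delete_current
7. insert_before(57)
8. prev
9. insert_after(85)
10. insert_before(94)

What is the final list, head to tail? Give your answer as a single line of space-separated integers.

Answer: 14 10 50 94 57 85 1 6 9

Derivation:
After 1 (insert_before(14)): list=[14, 2, 1, 6, 9] cursor@2
After 2 (insert_after(66)): list=[14, 2, 66, 1, 6, 9] cursor@2
After 3 (insert_before(10)): list=[14, 10, 2, 66, 1, 6, 9] cursor@2
After 4 (delete_current): list=[14, 10, 66, 1, 6, 9] cursor@66
After 5 (insert_before(50)): list=[14, 10, 50, 66, 1, 6, 9] cursor@66
After 6 (delete_current): list=[14, 10, 50, 1, 6, 9] cursor@1
After 7 (insert_before(57)): list=[14, 10, 50, 57, 1, 6, 9] cursor@1
After 8 (prev): list=[14, 10, 50, 57, 1, 6, 9] cursor@57
After 9 (insert_after(85)): list=[14, 10, 50, 57, 85, 1, 6, 9] cursor@57
After 10 (insert_before(94)): list=[14, 10, 50, 94, 57, 85, 1, 6, 9] cursor@57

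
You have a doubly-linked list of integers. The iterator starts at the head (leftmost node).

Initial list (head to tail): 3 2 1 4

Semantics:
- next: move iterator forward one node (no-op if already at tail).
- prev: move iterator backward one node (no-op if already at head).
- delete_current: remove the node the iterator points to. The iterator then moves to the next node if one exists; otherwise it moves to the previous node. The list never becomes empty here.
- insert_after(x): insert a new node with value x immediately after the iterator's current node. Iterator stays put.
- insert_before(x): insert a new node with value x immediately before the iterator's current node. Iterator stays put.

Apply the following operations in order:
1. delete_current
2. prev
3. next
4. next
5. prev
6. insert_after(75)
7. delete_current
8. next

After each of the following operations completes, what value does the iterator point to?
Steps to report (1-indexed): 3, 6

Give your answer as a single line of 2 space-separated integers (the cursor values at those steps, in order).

Answer: 1 1

Derivation:
After 1 (delete_current): list=[2, 1, 4] cursor@2
After 2 (prev): list=[2, 1, 4] cursor@2
After 3 (next): list=[2, 1, 4] cursor@1
After 4 (next): list=[2, 1, 4] cursor@4
After 5 (prev): list=[2, 1, 4] cursor@1
After 6 (insert_after(75)): list=[2, 1, 75, 4] cursor@1
After 7 (delete_current): list=[2, 75, 4] cursor@75
After 8 (next): list=[2, 75, 4] cursor@4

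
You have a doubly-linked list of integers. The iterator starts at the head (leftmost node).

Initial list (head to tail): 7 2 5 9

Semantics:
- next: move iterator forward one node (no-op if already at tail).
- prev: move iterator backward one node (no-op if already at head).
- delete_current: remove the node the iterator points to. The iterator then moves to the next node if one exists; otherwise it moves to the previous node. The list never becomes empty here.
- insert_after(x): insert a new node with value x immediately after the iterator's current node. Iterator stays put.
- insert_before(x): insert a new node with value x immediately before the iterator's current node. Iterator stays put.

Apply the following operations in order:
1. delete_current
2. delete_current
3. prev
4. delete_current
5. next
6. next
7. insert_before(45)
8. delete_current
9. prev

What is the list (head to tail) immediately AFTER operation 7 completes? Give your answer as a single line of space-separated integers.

Answer: 45 9

Derivation:
After 1 (delete_current): list=[2, 5, 9] cursor@2
After 2 (delete_current): list=[5, 9] cursor@5
After 3 (prev): list=[5, 9] cursor@5
After 4 (delete_current): list=[9] cursor@9
After 5 (next): list=[9] cursor@9
After 6 (next): list=[9] cursor@9
After 7 (insert_before(45)): list=[45, 9] cursor@9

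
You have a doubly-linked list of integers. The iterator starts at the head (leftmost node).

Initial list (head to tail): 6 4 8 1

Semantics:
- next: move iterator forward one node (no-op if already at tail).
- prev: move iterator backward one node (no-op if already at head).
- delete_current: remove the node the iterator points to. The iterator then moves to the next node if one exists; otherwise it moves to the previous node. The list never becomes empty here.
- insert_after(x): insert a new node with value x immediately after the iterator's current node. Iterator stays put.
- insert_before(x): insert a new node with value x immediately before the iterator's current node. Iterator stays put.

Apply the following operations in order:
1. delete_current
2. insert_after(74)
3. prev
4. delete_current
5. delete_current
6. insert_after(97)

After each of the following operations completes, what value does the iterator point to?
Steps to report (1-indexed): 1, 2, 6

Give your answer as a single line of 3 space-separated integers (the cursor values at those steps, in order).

Answer: 4 4 8

Derivation:
After 1 (delete_current): list=[4, 8, 1] cursor@4
After 2 (insert_after(74)): list=[4, 74, 8, 1] cursor@4
After 3 (prev): list=[4, 74, 8, 1] cursor@4
After 4 (delete_current): list=[74, 8, 1] cursor@74
After 5 (delete_current): list=[8, 1] cursor@8
After 6 (insert_after(97)): list=[8, 97, 1] cursor@8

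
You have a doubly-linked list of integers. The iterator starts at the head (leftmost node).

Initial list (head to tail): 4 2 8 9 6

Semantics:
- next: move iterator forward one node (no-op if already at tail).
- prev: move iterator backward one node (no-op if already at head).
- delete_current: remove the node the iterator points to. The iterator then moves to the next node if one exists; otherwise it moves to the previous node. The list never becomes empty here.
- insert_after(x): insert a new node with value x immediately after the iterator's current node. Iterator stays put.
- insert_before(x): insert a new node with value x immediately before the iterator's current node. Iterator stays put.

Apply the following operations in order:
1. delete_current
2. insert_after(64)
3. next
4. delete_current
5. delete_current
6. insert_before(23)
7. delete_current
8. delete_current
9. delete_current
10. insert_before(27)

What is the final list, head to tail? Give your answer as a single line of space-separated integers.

After 1 (delete_current): list=[2, 8, 9, 6] cursor@2
After 2 (insert_after(64)): list=[2, 64, 8, 9, 6] cursor@2
After 3 (next): list=[2, 64, 8, 9, 6] cursor@64
After 4 (delete_current): list=[2, 8, 9, 6] cursor@8
After 5 (delete_current): list=[2, 9, 6] cursor@9
After 6 (insert_before(23)): list=[2, 23, 9, 6] cursor@9
After 7 (delete_current): list=[2, 23, 6] cursor@6
After 8 (delete_current): list=[2, 23] cursor@23
After 9 (delete_current): list=[2] cursor@2
After 10 (insert_before(27)): list=[27, 2] cursor@2

Answer: 27 2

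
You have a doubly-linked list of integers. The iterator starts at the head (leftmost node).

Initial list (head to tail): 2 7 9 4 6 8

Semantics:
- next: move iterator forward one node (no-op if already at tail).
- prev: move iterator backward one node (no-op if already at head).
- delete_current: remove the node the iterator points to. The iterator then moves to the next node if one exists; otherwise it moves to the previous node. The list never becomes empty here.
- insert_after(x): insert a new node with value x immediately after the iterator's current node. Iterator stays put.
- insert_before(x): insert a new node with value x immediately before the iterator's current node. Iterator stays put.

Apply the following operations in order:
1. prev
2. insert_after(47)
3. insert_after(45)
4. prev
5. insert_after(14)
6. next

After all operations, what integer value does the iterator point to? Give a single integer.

After 1 (prev): list=[2, 7, 9, 4, 6, 8] cursor@2
After 2 (insert_after(47)): list=[2, 47, 7, 9, 4, 6, 8] cursor@2
After 3 (insert_after(45)): list=[2, 45, 47, 7, 9, 4, 6, 8] cursor@2
After 4 (prev): list=[2, 45, 47, 7, 9, 4, 6, 8] cursor@2
After 5 (insert_after(14)): list=[2, 14, 45, 47, 7, 9, 4, 6, 8] cursor@2
After 6 (next): list=[2, 14, 45, 47, 7, 9, 4, 6, 8] cursor@14

Answer: 14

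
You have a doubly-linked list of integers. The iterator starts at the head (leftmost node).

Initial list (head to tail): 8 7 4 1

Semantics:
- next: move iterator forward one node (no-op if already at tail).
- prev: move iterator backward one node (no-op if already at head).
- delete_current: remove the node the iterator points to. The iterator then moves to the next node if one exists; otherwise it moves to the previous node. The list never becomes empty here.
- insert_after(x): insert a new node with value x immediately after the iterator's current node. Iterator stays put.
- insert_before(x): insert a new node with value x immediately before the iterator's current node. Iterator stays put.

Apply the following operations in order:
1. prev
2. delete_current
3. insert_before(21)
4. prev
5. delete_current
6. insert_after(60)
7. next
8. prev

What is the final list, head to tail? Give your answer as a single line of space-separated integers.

After 1 (prev): list=[8, 7, 4, 1] cursor@8
After 2 (delete_current): list=[7, 4, 1] cursor@7
After 3 (insert_before(21)): list=[21, 7, 4, 1] cursor@7
After 4 (prev): list=[21, 7, 4, 1] cursor@21
After 5 (delete_current): list=[7, 4, 1] cursor@7
After 6 (insert_after(60)): list=[7, 60, 4, 1] cursor@7
After 7 (next): list=[7, 60, 4, 1] cursor@60
After 8 (prev): list=[7, 60, 4, 1] cursor@7

Answer: 7 60 4 1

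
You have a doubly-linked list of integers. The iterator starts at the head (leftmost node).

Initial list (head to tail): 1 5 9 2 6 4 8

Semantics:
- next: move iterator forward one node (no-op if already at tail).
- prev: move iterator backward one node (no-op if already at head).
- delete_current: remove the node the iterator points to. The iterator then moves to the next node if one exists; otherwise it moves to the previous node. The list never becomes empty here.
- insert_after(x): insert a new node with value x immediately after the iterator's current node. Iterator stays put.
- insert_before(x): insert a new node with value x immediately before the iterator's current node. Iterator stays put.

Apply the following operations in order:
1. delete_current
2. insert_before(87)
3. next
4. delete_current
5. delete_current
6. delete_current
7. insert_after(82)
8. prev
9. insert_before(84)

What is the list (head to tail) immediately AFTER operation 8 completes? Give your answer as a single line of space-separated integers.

Answer: 87 5 4 82 8

Derivation:
After 1 (delete_current): list=[5, 9, 2, 6, 4, 8] cursor@5
After 2 (insert_before(87)): list=[87, 5, 9, 2, 6, 4, 8] cursor@5
After 3 (next): list=[87, 5, 9, 2, 6, 4, 8] cursor@9
After 4 (delete_current): list=[87, 5, 2, 6, 4, 8] cursor@2
After 5 (delete_current): list=[87, 5, 6, 4, 8] cursor@6
After 6 (delete_current): list=[87, 5, 4, 8] cursor@4
After 7 (insert_after(82)): list=[87, 5, 4, 82, 8] cursor@4
After 8 (prev): list=[87, 5, 4, 82, 8] cursor@5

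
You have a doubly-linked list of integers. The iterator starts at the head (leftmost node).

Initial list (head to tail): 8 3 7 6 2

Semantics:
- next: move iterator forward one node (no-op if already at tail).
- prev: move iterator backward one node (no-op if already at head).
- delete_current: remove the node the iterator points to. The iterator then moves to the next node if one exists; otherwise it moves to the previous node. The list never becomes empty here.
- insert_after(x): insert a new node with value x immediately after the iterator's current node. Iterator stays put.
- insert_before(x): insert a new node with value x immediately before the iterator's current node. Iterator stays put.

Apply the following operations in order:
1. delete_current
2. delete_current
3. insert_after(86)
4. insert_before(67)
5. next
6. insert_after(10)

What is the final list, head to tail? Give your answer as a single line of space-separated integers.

After 1 (delete_current): list=[3, 7, 6, 2] cursor@3
After 2 (delete_current): list=[7, 6, 2] cursor@7
After 3 (insert_after(86)): list=[7, 86, 6, 2] cursor@7
After 4 (insert_before(67)): list=[67, 7, 86, 6, 2] cursor@7
After 5 (next): list=[67, 7, 86, 6, 2] cursor@86
After 6 (insert_after(10)): list=[67, 7, 86, 10, 6, 2] cursor@86

Answer: 67 7 86 10 6 2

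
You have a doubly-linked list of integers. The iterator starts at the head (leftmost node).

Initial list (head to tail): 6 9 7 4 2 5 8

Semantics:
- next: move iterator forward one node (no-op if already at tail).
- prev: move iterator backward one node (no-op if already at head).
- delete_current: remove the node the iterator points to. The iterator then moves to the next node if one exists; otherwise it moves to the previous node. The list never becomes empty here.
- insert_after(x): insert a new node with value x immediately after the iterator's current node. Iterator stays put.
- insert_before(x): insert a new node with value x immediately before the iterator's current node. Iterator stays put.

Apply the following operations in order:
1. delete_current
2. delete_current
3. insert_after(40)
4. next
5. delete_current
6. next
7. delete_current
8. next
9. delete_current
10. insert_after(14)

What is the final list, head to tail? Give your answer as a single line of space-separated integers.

After 1 (delete_current): list=[9, 7, 4, 2, 5, 8] cursor@9
After 2 (delete_current): list=[7, 4, 2, 5, 8] cursor@7
After 3 (insert_after(40)): list=[7, 40, 4, 2, 5, 8] cursor@7
After 4 (next): list=[7, 40, 4, 2, 5, 8] cursor@40
After 5 (delete_current): list=[7, 4, 2, 5, 8] cursor@4
After 6 (next): list=[7, 4, 2, 5, 8] cursor@2
After 7 (delete_current): list=[7, 4, 5, 8] cursor@5
After 8 (next): list=[7, 4, 5, 8] cursor@8
After 9 (delete_current): list=[7, 4, 5] cursor@5
After 10 (insert_after(14)): list=[7, 4, 5, 14] cursor@5

Answer: 7 4 5 14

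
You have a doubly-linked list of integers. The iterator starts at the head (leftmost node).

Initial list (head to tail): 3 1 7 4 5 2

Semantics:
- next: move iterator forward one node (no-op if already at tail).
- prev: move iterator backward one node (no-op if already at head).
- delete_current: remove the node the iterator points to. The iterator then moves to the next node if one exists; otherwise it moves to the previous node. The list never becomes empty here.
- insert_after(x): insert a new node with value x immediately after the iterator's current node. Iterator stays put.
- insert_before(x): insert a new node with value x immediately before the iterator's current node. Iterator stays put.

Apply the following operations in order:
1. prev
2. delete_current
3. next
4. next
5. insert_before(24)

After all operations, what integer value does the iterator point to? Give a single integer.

Answer: 4

Derivation:
After 1 (prev): list=[3, 1, 7, 4, 5, 2] cursor@3
After 2 (delete_current): list=[1, 7, 4, 5, 2] cursor@1
After 3 (next): list=[1, 7, 4, 5, 2] cursor@7
After 4 (next): list=[1, 7, 4, 5, 2] cursor@4
After 5 (insert_before(24)): list=[1, 7, 24, 4, 5, 2] cursor@4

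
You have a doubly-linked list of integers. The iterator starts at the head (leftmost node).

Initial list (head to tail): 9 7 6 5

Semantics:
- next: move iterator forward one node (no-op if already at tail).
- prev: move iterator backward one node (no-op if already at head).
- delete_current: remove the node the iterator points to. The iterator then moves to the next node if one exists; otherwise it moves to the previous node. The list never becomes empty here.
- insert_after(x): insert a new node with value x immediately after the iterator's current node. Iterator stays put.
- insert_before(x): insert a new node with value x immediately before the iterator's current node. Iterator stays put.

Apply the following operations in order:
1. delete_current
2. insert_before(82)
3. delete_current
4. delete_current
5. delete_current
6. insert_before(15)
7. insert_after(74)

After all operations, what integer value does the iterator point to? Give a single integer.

After 1 (delete_current): list=[7, 6, 5] cursor@7
After 2 (insert_before(82)): list=[82, 7, 6, 5] cursor@7
After 3 (delete_current): list=[82, 6, 5] cursor@6
After 4 (delete_current): list=[82, 5] cursor@5
After 5 (delete_current): list=[82] cursor@82
After 6 (insert_before(15)): list=[15, 82] cursor@82
After 7 (insert_after(74)): list=[15, 82, 74] cursor@82

Answer: 82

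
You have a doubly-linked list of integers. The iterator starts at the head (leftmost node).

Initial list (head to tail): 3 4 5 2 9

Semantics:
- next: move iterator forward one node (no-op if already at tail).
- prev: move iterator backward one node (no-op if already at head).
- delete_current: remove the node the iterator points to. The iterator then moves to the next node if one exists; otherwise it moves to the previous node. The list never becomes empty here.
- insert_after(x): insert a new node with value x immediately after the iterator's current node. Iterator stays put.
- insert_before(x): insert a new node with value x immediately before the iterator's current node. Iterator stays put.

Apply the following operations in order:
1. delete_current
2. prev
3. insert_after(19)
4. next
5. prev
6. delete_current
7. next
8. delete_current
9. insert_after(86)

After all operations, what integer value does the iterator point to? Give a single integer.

After 1 (delete_current): list=[4, 5, 2, 9] cursor@4
After 2 (prev): list=[4, 5, 2, 9] cursor@4
After 3 (insert_after(19)): list=[4, 19, 5, 2, 9] cursor@4
After 4 (next): list=[4, 19, 5, 2, 9] cursor@19
After 5 (prev): list=[4, 19, 5, 2, 9] cursor@4
After 6 (delete_current): list=[19, 5, 2, 9] cursor@19
After 7 (next): list=[19, 5, 2, 9] cursor@5
After 8 (delete_current): list=[19, 2, 9] cursor@2
After 9 (insert_after(86)): list=[19, 2, 86, 9] cursor@2

Answer: 2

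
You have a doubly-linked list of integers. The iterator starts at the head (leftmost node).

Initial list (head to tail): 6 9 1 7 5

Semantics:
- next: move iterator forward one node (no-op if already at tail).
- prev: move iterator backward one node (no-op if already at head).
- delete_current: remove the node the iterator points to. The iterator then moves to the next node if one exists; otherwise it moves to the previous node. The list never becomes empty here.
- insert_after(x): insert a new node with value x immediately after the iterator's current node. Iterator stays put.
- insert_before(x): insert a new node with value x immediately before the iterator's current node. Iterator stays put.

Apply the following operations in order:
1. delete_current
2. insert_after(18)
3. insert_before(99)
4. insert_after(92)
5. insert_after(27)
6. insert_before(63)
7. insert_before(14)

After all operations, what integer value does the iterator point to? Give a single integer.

Answer: 9

Derivation:
After 1 (delete_current): list=[9, 1, 7, 5] cursor@9
After 2 (insert_after(18)): list=[9, 18, 1, 7, 5] cursor@9
After 3 (insert_before(99)): list=[99, 9, 18, 1, 7, 5] cursor@9
After 4 (insert_after(92)): list=[99, 9, 92, 18, 1, 7, 5] cursor@9
After 5 (insert_after(27)): list=[99, 9, 27, 92, 18, 1, 7, 5] cursor@9
After 6 (insert_before(63)): list=[99, 63, 9, 27, 92, 18, 1, 7, 5] cursor@9
After 7 (insert_before(14)): list=[99, 63, 14, 9, 27, 92, 18, 1, 7, 5] cursor@9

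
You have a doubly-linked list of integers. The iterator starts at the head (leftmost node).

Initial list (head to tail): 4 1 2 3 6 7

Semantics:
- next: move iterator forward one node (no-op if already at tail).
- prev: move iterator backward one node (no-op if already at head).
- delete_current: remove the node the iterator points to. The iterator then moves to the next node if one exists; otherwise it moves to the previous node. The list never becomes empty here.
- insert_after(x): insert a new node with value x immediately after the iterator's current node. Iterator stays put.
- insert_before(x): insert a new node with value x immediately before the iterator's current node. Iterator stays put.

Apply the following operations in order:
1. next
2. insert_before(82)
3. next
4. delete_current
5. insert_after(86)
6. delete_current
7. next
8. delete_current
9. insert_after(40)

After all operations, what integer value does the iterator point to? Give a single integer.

After 1 (next): list=[4, 1, 2, 3, 6, 7] cursor@1
After 2 (insert_before(82)): list=[4, 82, 1, 2, 3, 6, 7] cursor@1
After 3 (next): list=[4, 82, 1, 2, 3, 6, 7] cursor@2
After 4 (delete_current): list=[4, 82, 1, 3, 6, 7] cursor@3
After 5 (insert_after(86)): list=[4, 82, 1, 3, 86, 6, 7] cursor@3
After 6 (delete_current): list=[4, 82, 1, 86, 6, 7] cursor@86
After 7 (next): list=[4, 82, 1, 86, 6, 7] cursor@6
After 8 (delete_current): list=[4, 82, 1, 86, 7] cursor@7
After 9 (insert_after(40)): list=[4, 82, 1, 86, 7, 40] cursor@7

Answer: 7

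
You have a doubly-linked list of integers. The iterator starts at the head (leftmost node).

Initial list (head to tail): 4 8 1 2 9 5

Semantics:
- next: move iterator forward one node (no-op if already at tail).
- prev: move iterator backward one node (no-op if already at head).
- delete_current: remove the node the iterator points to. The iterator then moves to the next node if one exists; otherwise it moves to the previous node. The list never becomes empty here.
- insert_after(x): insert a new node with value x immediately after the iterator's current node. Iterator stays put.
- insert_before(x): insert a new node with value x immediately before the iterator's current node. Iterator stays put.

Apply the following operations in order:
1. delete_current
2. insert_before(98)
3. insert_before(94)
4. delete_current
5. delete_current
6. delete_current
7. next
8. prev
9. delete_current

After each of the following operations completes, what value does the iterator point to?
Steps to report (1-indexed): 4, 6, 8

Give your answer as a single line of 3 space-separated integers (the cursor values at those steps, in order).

After 1 (delete_current): list=[8, 1, 2, 9, 5] cursor@8
After 2 (insert_before(98)): list=[98, 8, 1, 2, 9, 5] cursor@8
After 3 (insert_before(94)): list=[98, 94, 8, 1, 2, 9, 5] cursor@8
After 4 (delete_current): list=[98, 94, 1, 2, 9, 5] cursor@1
After 5 (delete_current): list=[98, 94, 2, 9, 5] cursor@2
After 6 (delete_current): list=[98, 94, 9, 5] cursor@9
After 7 (next): list=[98, 94, 9, 5] cursor@5
After 8 (prev): list=[98, 94, 9, 5] cursor@9
After 9 (delete_current): list=[98, 94, 5] cursor@5

Answer: 1 9 9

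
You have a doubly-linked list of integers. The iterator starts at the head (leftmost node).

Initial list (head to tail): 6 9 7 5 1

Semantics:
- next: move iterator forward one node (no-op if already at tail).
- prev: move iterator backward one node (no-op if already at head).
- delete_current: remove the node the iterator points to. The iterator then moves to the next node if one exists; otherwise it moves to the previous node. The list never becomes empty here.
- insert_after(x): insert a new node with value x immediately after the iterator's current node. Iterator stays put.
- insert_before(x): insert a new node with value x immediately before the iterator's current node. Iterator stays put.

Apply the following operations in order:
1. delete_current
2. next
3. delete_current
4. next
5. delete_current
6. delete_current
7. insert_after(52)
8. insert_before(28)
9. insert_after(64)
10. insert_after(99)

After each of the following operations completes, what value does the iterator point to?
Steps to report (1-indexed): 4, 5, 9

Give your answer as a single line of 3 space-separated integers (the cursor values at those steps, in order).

Answer: 1 5 9

Derivation:
After 1 (delete_current): list=[9, 7, 5, 1] cursor@9
After 2 (next): list=[9, 7, 5, 1] cursor@7
After 3 (delete_current): list=[9, 5, 1] cursor@5
After 4 (next): list=[9, 5, 1] cursor@1
After 5 (delete_current): list=[9, 5] cursor@5
After 6 (delete_current): list=[9] cursor@9
After 7 (insert_after(52)): list=[9, 52] cursor@9
After 8 (insert_before(28)): list=[28, 9, 52] cursor@9
After 9 (insert_after(64)): list=[28, 9, 64, 52] cursor@9
After 10 (insert_after(99)): list=[28, 9, 99, 64, 52] cursor@9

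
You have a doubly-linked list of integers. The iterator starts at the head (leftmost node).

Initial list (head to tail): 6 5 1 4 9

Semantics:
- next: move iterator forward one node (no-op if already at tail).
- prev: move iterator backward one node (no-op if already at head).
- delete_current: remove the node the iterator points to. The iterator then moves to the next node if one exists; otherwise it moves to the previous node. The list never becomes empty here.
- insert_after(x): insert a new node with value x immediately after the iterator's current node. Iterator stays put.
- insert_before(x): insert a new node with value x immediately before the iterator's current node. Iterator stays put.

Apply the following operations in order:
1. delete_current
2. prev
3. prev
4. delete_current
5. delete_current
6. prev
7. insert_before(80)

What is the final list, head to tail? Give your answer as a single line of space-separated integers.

After 1 (delete_current): list=[5, 1, 4, 9] cursor@5
After 2 (prev): list=[5, 1, 4, 9] cursor@5
After 3 (prev): list=[5, 1, 4, 9] cursor@5
After 4 (delete_current): list=[1, 4, 9] cursor@1
After 5 (delete_current): list=[4, 9] cursor@4
After 6 (prev): list=[4, 9] cursor@4
After 7 (insert_before(80)): list=[80, 4, 9] cursor@4

Answer: 80 4 9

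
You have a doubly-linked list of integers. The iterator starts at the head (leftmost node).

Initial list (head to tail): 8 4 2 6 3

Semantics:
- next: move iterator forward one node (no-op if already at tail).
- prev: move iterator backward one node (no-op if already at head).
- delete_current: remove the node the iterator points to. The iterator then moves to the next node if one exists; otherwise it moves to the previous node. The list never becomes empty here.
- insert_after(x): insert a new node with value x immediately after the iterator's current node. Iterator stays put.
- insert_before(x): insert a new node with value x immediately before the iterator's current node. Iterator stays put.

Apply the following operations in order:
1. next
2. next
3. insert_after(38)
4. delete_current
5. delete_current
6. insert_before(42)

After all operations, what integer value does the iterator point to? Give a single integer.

After 1 (next): list=[8, 4, 2, 6, 3] cursor@4
After 2 (next): list=[8, 4, 2, 6, 3] cursor@2
After 3 (insert_after(38)): list=[8, 4, 2, 38, 6, 3] cursor@2
After 4 (delete_current): list=[8, 4, 38, 6, 3] cursor@38
After 5 (delete_current): list=[8, 4, 6, 3] cursor@6
After 6 (insert_before(42)): list=[8, 4, 42, 6, 3] cursor@6

Answer: 6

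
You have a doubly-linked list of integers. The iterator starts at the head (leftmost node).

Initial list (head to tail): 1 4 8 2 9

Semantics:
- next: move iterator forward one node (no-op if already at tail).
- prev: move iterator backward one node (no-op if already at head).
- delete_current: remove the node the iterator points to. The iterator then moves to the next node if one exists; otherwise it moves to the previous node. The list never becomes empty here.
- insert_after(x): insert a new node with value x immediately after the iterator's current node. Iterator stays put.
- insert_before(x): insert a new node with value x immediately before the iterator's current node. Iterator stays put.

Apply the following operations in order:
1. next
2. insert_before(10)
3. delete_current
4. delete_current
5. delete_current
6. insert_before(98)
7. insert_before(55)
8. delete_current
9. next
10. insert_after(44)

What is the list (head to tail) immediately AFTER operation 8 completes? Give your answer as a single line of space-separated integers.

Answer: 1 10 98 55

Derivation:
After 1 (next): list=[1, 4, 8, 2, 9] cursor@4
After 2 (insert_before(10)): list=[1, 10, 4, 8, 2, 9] cursor@4
After 3 (delete_current): list=[1, 10, 8, 2, 9] cursor@8
After 4 (delete_current): list=[1, 10, 2, 9] cursor@2
After 5 (delete_current): list=[1, 10, 9] cursor@9
After 6 (insert_before(98)): list=[1, 10, 98, 9] cursor@9
After 7 (insert_before(55)): list=[1, 10, 98, 55, 9] cursor@9
After 8 (delete_current): list=[1, 10, 98, 55] cursor@55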